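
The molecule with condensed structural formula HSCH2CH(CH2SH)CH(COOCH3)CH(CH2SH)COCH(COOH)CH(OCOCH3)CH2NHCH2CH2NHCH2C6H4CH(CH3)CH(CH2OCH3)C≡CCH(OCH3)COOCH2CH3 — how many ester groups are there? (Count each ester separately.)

3

–SH on an sp³ carbon → thiol.
pendant –CH2SH → thiol.
pendant –COOCH3: carbonyl C bonded to C and –OCH3 → ester.
pendant –CH2SH → thiol.
–C(=O)– with carbon on both sides → ketone.
pendant –COOH: carbonyl C bonded to C and –OH → carboxylic acid.
pendant –OC(=O)CH3: an acyloxy group → ester.
C–N–C with sp³ carbons and no adjacent C=O → amine (secondary).
C–N–C with sp³ carbons and no adjacent C=O → amine (secondary).
para-disubstituted benzene ring → arene.
pendant –CH2OCH3: C–O–C linkage → ether.
C≡C triple bond → alkyne.
pendant –OCH3: C–O–C with sp³ C, no adjacent C=O → ether.
–C(=O)OCH2CH3: carbonyl C bonded to C and to –OEt → ester.
Ester appears at: CH(COOCH3), CH(OCOCH3), COOCH2CH3 → 3.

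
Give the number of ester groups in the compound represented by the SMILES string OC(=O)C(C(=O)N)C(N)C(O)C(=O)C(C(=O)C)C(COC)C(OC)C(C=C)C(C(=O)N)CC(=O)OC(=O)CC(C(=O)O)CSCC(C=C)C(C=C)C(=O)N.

Taking each segment in turn:
  HOOC: –COOH: carbonyl C bonded to –OH and C → carboxylic acid (the –OH is not a separate alcohol).
  CH(CONH2): pendant –CONH2: carbonyl C bonded to C and N → amide.
  CH(NH2): –NH2 on an sp³ carbon with no adjacent C=O → amine.
  CH(OH): –OH on an sp³ carbon → alcohol (secondary).
  CO: –C(=O)– with carbon on both sides → ketone.
  CH(COCH3): pendant –COCH3: carbonyl C bonded to two carbons → ketone.
  CH(CH2OCH3): pendant –CH2OCH3: C–O–C linkage → ether.
  CH(OCH3): pendant –OCH3: C–O–C with sp³ C, no adjacent C=O → ether.
  CH(CH=CH2): pendant –CH=CH2: C=C double bond → alkene.
  CH(CONH2): pendant –CONH2: carbonyl C bonded to C and N → amide.
  CH2CO-O-COCH2: two acyl groups sharing one oxygen, –C(=O)–O–C(=O)– → anhydride.
  CH(COOH): pendant –COOH: carbonyl C bonded to C and –OH → carboxylic acid.
  CH2SCH2: C–S–C linkage → sulfide (thioether).
  CH(CH=CH2): pendant –CH=CH2: C=C double bond → alkene.
  CH(CH=CH2): pendant –CH=CH2: C=C double bond → alkene.
  CONH2: –C(=O)NH2: carbonyl C bonded to C and to N → amide (the N is not a separate amine).
No segment is a ester: HOOC is carboxylic acid, not ester; CO is ketone, not ester; CH(COCH3) is ketone, not ester. → 0.

0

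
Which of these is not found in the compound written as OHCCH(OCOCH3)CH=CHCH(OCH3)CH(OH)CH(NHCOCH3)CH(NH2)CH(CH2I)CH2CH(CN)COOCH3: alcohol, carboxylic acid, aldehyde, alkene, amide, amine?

alcohol: present (CH(OH) — –OH on an sp³ carbon → alcohol (secondary)).
alkene: present (CH=CH — C=C double bond → alkene).
aldehyde: present (OHC — terminal –CHO: carbonyl C bonded to H and C → aldehyde).
amide: present (CH(NHCOCH3) — pendant –NHC(=O)CH3: N bonded to a carbonyl → amide (not amine)).
amine: present (CH(NH2) — –NH2 on an sp³ carbon with no adjacent C=O → amine).
carboxylic acid: absent. In each of CH(OCOCH3) and COOCH3, the acyl oxygen is bonded to carbon (–O–C), not to H, so this is an ester. In CH(NHCOCH3), the carbonyl is bonded to nitrogen, not to –OH; that is an amide.

carboxylic acid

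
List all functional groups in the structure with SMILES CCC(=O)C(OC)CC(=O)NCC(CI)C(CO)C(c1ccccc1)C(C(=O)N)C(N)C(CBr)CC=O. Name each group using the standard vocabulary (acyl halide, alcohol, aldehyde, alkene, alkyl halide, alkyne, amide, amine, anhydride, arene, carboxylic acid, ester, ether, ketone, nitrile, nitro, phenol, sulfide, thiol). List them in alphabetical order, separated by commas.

alcohol, aldehyde, alkyl halide, amide, amine, arene, ether, ketone

Reading the structure from left to right:
  CO: –C(=O)– with carbon on both sides → ketone.
  CH(OCH3): pendant –OCH3: C–O–C with sp³ C, no adjacent C=O → ether.
  CH2CONHCH2: –C(=O)–N– linkage → amide (the N is not an amine).
  CH(CH2I): pendant –CH2X: halogen on sp³ carbon → alkyl halide.
  CH(CH2OH): pendant –CH2OH on an sp³ backbone C → alcohol.
  CH(C6H5): pendant –C6H5: benzene ring → arene.
  CH(CONH2): pendant –CONH2: carbonyl C bonded to C and N → amide.
  CH(NH2): –NH2 on an sp³ carbon with no adjacent C=O → amine.
  CH(CH2Br): pendant –CH2X: halogen on sp³ carbon → alkyl halide.
  CHO: terminal –CHO: carbonyl C bonded to H and C → aldehyde.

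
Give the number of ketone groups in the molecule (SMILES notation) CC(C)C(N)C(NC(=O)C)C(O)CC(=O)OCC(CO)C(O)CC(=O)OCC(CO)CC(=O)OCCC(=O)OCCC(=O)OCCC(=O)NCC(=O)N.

Taking each segment in turn:
  CH(NH2): –NH2 on an sp³ carbon with no adjacent C=O → amine.
  CH(NHCOCH3): pendant –NHC(=O)CH3: N bonded to a carbonyl → amide (not amine).
  CH(OH): –OH on an sp³ carbon → alcohol (secondary).
  CH2COOCH2: –C(=O)–O–C with C on the carbonyl side → ester.
  CH(CH2OH): pendant –CH2OH on an sp³ backbone C → alcohol.
  CH(OH): –OH on an sp³ carbon → alcohol (secondary).
  CH2COOCH2: –C(=O)–O–C with C on the carbonyl side → ester.
  CH(CH2OH): pendant –CH2OH on an sp³ backbone C → alcohol.
  CH2COOCH2: –C(=O)–O–C with C on the carbonyl side → ester.
  CH2COOCH2: –C(=O)–O–C with C on the carbonyl side → ester.
  CH2COOCH2: –C(=O)–O–C with C on the carbonyl side → ester.
  CH2CONHCH2: –C(=O)–N– linkage → amide (the N is not an amine).
  CONH2: –C(=O)NH2: carbonyl C bonded to C and to N → amide (the N is not a separate amine).
No segment is a ketone: CH(NHCOCH3) is amide, not ketone; CH2COOCH2 is ester, not ketone; CH2COOCH2 is ester, not ketone. → 0.

0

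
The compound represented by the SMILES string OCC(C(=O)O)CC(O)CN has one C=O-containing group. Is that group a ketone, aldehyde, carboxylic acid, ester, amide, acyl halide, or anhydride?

carboxylic acid

The carbonyl is in the CH(COOH) segment: pendant –COOH: carbonyl C bonded to C and –OH → carboxylic acid.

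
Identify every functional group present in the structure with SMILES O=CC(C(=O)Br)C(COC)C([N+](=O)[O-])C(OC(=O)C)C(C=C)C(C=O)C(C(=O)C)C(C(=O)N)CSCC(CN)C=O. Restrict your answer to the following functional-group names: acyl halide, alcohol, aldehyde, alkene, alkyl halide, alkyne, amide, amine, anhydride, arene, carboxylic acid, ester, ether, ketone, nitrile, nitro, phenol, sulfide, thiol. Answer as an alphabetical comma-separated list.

acyl halide, aldehyde, alkene, amide, amine, ester, ether, ketone, nitro, sulfide

Working along the chain:
  OHC: terminal –CHO: carbonyl C bonded to H and C → aldehyde.
  CH(COBr): pendant –C(=O)X: carbonyl C bonded to C and halogen → acyl halide.
  CH(CH2OCH3): pendant –CH2OCH3: C–O–C linkage → ether.
  CH(NO2): –NO2 on an sp³ carbon → nitro (the N=O is not a carbonyl).
  CH(OCOCH3): pendant –OC(=O)CH3: an acyloxy group → ester.
  CH(CH=CH2): pendant –CH=CH2: C=C double bond → alkene.
  CH(CHO): pendant –CHO: carbonyl C bonded to C and H → aldehyde.
  CH(COCH3): pendant –COCH3: carbonyl C bonded to two carbons → ketone.
  CH(CONH2): pendant –CONH2: carbonyl C bonded to C and N → amide.
  CH2SCH2: C–S–C linkage → sulfide (thioether).
  CH(CH2NH2): pendant –CH2NH2: N on sp³ C, no adjacent C=O → amine.
  CHO: terminal –CHO: carbonyl C bonded to H and C → aldehyde.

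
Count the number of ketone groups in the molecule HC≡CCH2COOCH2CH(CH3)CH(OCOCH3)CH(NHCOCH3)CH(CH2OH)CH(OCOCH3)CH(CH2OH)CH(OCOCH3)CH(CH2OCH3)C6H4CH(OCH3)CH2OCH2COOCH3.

0

C≡C triple bond → alkyne.
–C(=O)–O–C with C on the carbonyl side → ester.
pendant –OC(=O)CH3: an acyloxy group → ester.
pendant –NHC(=O)CH3: N bonded to a carbonyl → amide (not amine).
pendant –CH2OH on an sp³ backbone C → alcohol.
pendant –OC(=O)CH3: an acyloxy group → ester.
pendant –CH2OH on an sp³ backbone C → alcohol.
pendant –OC(=O)CH3: an acyloxy group → ester.
pendant –CH2OCH3: C–O–C linkage → ether.
para-disubstituted benzene ring → arene.
pendant –OCH3: C–O–C with sp³ C, no adjacent C=O → ether.
C–O–C with sp³ carbons on both sides and no adjacent C=O → ether.
–C(=O)OCH3: carbonyl C bonded to C and to –OCH3 → ester (not ketone + ether).
No segment is a ketone: CH2COOCH2 is ester, not ketone; CH(OCOCH3) is ester, not ketone; CH(NHCOCH3) is amide, not ketone. → 0.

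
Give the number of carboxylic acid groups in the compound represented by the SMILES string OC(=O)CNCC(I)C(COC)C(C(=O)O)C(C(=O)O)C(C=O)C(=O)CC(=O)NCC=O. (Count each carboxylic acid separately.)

–COOH: carbonyl C bonded to –OH and C → carboxylic acid (the –OH is not a separate alcohol).
C–N–C with sp³ carbons and no adjacent C=O → amine (secondary).
halogen on an sp³ carbon → alkyl halide.
pendant –CH2OCH3: C–O–C linkage → ether.
pendant –COOH: carbonyl C bonded to C and –OH → carboxylic acid.
pendant –COOH: carbonyl C bonded to C and –OH → carboxylic acid.
pendant –CHO: carbonyl C bonded to C and H → aldehyde.
–C(=O)– with carbon on both sides → ketone.
–C(=O)–N– linkage → amide (the N is not an amine).
terminal –CHO: carbonyl C bonded to H and C → aldehyde.
Carboxylic acid appears at: HOOC, CH(COOH), CH(COOH) → 3.

3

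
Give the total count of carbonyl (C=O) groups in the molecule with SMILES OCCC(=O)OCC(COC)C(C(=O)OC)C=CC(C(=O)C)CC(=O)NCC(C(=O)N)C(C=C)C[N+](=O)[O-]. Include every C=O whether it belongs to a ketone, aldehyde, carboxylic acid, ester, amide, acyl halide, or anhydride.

CH2COOCH2: ester, 1 C=O (running total 1).
CH(COOCH3): ester, 1 C=O (running total 2).
CH(COCH3): ketone, 1 C=O (running total 3).
CH2CONHCH2: amide, 1 C=O (running total 4).
CH(CONH2): amide, 1 C=O (running total 5).

5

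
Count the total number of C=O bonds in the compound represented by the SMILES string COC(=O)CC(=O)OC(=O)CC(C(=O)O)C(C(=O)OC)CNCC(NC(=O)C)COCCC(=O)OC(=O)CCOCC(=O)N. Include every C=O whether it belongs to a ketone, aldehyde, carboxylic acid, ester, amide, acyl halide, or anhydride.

9

CH3OOC: ester, 1 C=O (running total 1).
CH2CO-O-COCH2: anhydride, 2 C=O (running total 3).
CH(COOH): carboxylic acid, 1 C=O (running total 4).
CH(COOCH3): ester, 1 C=O (running total 5).
CH(NHCOCH3): amide, 1 C=O (running total 6).
CH2CO-O-COCH2: anhydride, 2 C=O (running total 8).
CONH2: amide, 1 C=O (running total 9).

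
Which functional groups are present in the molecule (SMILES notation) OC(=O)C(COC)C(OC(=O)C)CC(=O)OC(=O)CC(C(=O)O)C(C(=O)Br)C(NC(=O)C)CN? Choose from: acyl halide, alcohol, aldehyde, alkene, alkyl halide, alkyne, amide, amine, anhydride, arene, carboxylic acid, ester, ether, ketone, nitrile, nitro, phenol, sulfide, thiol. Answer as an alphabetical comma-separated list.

Reading the structure from left to right:
  HOOC: –COOH: carbonyl C bonded to –OH and C → carboxylic acid (the –OH is not a separate alcohol).
  CH(CH2OCH3): pendant –CH2OCH3: C–O–C linkage → ether.
  CH(OCOCH3): pendant –OC(=O)CH3: an acyloxy group → ester.
  CH2CO-O-COCH2: two acyl groups sharing one oxygen, –C(=O)–O–C(=O)– → anhydride.
  CH(COOH): pendant –COOH: carbonyl C bonded to C and –OH → carboxylic acid.
  CH(COBr): pendant –C(=O)X: carbonyl C bonded to C and halogen → acyl halide.
  CH(NHCOCH3): pendant –NHC(=O)CH3: N bonded to a carbonyl → amide (not amine).
  CH2NH2: –NH2 on an sp³ carbon with no adjacent C=O → amine.

acyl halide, amide, amine, anhydride, carboxylic acid, ester, ether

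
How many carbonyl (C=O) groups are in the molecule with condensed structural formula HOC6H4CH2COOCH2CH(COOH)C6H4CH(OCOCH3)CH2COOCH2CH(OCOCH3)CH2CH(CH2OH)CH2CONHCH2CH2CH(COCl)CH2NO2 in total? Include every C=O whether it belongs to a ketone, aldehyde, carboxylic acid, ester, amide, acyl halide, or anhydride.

7

CH2COOCH2: ester, 1 C=O (running total 1).
CH(COOH): carboxylic acid, 1 C=O (running total 2).
CH(OCOCH3): ester, 1 C=O (running total 3).
CH2COOCH2: ester, 1 C=O (running total 4).
CH(OCOCH3): ester, 1 C=O (running total 5).
CH2CONHCH2: amide, 1 C=O (running total 6).
CH(COCl): acyl halide, 1 C=O (running total 7).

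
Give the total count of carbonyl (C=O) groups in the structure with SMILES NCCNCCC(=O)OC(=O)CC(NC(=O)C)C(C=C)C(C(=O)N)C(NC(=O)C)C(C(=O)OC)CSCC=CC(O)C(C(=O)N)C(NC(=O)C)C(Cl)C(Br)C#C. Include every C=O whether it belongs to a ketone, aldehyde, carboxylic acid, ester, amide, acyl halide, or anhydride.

8

CH2CO-O-COCH2: anhydride, 2 C=O (running total 2).
CH(NHCOCH3): amide, 1 C=O (running total 3).
CH(CONH2): amide, 1 C=O (running total 4).
CH(NHCOCH3): amide, 1 C=O (running total 5).
CH(COOCH3): ester, 1 C=O (running total 6).
CH(CONH2): amide, 1 C=O (running total 7).
CH(NHCOCH3): amide, 1 C=O (running total 8).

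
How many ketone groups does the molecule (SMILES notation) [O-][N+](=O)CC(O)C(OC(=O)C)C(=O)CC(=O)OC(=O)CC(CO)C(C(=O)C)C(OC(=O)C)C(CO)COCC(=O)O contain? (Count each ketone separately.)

2

Taking each segment in turn:
  O2NCH2: –NO2 on carbon → nitro group.
  CH(OH): –OH on an sp³ carbon → alcohol (secondary).
  CH(OCOCH3): pendant –OC(=O)CH3: an acyloxy group → ester.
  CO: –C(=O)– with carbon on both sides → ketone.
  CH2CO-O-COCH2: two acyl groups sharing one oxygen, –C(=O)–O–C(=O)– → anhydride.
  CH(CH2OH): pendant –CH2OH on an sp³ backbone C → alcohol.
  CH(COCH3): pendant –COCH3: carbonyl C bonded to two carbons → ketone.
  CH(OCOCH3): pendant –OC(=O)CH3: an acyloxy group → ester.
  CH(CH2OH): pendant –CH2OH on an sp³ backbone C → alcohol.
  CH2OCH2: C–O–C with sp³ carbons on both sides and no adjacent C=O → ether.
  COOH: –COOH: carbonyl C bonded to –OH and C → carboxylic acid (the –OH is not a separate alcohol).
Ketone appears at: CO, CH(COCH3) → 2.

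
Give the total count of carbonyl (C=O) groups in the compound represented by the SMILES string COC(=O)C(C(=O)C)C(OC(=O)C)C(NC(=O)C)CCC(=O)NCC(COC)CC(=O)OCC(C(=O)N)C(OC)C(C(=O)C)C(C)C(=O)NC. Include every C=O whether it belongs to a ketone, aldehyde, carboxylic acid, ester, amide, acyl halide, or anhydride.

CH3OOC: ester, 1 C=O (running total 1).
CH(COCH3): ketone, 1 C=O (running total 2).
CH(OCOCH3): ester, 1 C=O (running total 3).
CH(NHCOCH3): amide, 1 C=O (running total 4).
CH2CONHCH2: amide, 1 C=O (running total 5).
CH2COOCH2: ester, 1 C=O (running total 6).
CH(CONH2): amide, 1 C=O (running total 7).
CH(COCH3): ketone, 1 C=O (running total 8).
CONHCH3: amide, 1 C=O (running total 9).

9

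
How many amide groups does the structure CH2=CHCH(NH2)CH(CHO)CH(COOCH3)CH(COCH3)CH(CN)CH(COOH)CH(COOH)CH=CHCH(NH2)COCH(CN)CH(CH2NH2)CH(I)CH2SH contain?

C=C double bond → alkene.
–NH2 on an sp³ carbon with no adjacent C=O → amine.
pendant –CHO: carbonyl C bonded to C and H → aldehyde.
pendant –COOCH3: carbonyl C bonded to C and –OCH3 → ester.
pendant –COCH3: carbonyl C bonded to two carbons → ketone.
pendant –C≡N: nitrile.
pendant –COOH: carbonyl C bonded to C and –OH → carboxylic acid.
pendant –COOH: carbonyl C bonded to C and –OH → carboxylic acid.
C=C double bond → alkene.
–NH2 on an sp³ carbon with no adjacent C=O → amine.
–C(=O)– with carbon on both sides → ketone.
pendant –C≡N: nitrile.
pendant –CH2NH2: N on sp³ C, no adjacent C=O → amine.
halogen on an sp³ carbon → alkyl halide.
–SH on an sp³ carbon → thiol.
No segment is a amide: CH(NH2) is amine, not amide; CH(NH2) is amine, not amide; CH(CH2NH2) is amine, not amide. → 0.

0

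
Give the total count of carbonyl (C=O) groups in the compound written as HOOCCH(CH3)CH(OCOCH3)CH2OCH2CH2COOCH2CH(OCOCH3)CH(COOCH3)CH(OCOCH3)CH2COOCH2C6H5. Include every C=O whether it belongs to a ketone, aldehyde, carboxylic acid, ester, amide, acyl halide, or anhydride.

7

HOOC: carboxylic acid, 1 C=O (running total 1).
CH(OCOCH3): ester, 1 C=O (running total 2).
CH2COOCH2: ester, 1 C=O (running total 3).
CH(OCOCH3): ester, 1 C=O (running total 4).
CH(COOCH3): ester, 1 C=O (running total 5).
CH(OCOCH3): ester, 1 C=O (running total 6).
CH2COOCH2: ester, 1 C=O (running total 7).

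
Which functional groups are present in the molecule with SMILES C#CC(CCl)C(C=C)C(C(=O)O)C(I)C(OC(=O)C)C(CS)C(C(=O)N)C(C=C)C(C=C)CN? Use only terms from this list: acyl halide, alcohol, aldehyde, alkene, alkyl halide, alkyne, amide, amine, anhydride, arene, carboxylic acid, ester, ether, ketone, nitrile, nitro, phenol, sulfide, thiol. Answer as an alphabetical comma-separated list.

alkene, alkyl halide, alkyne, amide, amine, carboxylic acid, ester, thiol

Working along the chain:
  HC≡C: C≡C triple bond → alkyne.
  CH(CH2Cl): pendant –CH2X: halogen on sp³ carbon → alkyl halide.
  CH(CH=CH2): pendant –CH=CH2: C=C double bond → alkene.
  CH(COOH): pendant –COOH: carbonyl C bonded to C and –OH → carboxylic acid.
  CH(I): halogen on an sp³ carbon → alkyl halide.
  CH(OCOCH3): pendant –OC(=O)CH3: an acyloxy group → ester.
  CH(CH2SH): pendant –CH2SH → thiol.
  CH(CONH2): pendant –CONH2: carbonyl C bonded to C and N → amide.
  CH(CH=CH2): pendant –CH=CH2: C=C double bond → alkene.
  CH(CH=CH2): pendant –CH=CH2: C=C double bond → alkene.
  CH2NH2: –NH2 on an sp³ carbon with no adjacent C=O → amine.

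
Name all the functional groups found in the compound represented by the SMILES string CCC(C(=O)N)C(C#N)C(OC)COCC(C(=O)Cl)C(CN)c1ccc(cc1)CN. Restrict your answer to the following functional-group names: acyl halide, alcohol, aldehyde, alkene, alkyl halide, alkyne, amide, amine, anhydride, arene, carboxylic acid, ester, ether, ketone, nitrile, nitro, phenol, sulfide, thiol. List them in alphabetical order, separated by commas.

pendant –CONH2: carbonyl C bonded to C and N → amide.
pendant –C≡N: nitrile.
pendant –OCH3: C–O–C with sp³ C, no adjacent C=O → ether.
C–O–C with sp³ carbons on both sides and no adjacent C=O → ether.
pendant –C(=O)X: carbonyl C bonded to C and halogen → acyl halide.
pendant –CH2NH2: N on sp³ C, no adjacent C=O → amine.
para-disubstituted benzene ring → arene.
–NH2 on an sp³ carbon with no adjacent C=O → amine.

acyl halide, amide, amine, arene, ether, nitrile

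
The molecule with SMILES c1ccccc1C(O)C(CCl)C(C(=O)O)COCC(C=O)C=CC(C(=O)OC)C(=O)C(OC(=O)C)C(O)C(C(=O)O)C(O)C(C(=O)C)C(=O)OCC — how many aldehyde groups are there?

Taking each segment in turn:
  C6H5: C6H5– phenyl ring → arene.
  CH(OH): –OH on an sp³ carbon → alcohol (secondary).
  CH(CH2Cl): pendant –CH2X: halogen on sp³ carbon → alkyl halide.
  CH(COOH): pendant –COOH: carbonyl C bonded to C and –OH → carboxylic acid.
  CH2OCH2: C–O–C with sp³ carbons on both sides and no adjacent C=O → ether.
  CH(CHO): pendant –CHO: carbonyl C bonded to C and H → aldehyde.
  CH=CH: C=C double bond → alkene.
  CH(COOCH3): pendant –COOCH3: carbonyl C bonded to C and –OCH3 → ester.
  CO: –C(=O)– with carbon on both sides → ketone.
  CH(OCOCH3): pendant –OC(=O)CH3: an acyloxy group → ester.
  CH(OH): –OH on an sp³ carbon → alcohol (secondary).
  CH(COOH): pendant –COOH: carbonyl C bonded to C and –OH → carboxylic acid.
  CH(OH): –OH on an sp³ carbon → alcohol (secondary).
  CH(COCH3): pendant –COCH3: carbonyl C bonded to two carbons → ketone.
  COOCH2CH3: –C(=O)OCH2CH3: carbonyl C bonded to C and to –OEt → ester.
Aldehyde appears at: CH(CHO) → 1.

1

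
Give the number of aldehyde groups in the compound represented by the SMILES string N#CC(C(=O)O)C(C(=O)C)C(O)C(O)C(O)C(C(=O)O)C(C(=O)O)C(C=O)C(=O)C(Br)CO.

1

N≡C–: carbon triple-bonded to nitrogen → nitrile.
pendant –COOH: carbonyl C bonded to C and –OH → carboxylic acid.
pendant –COCH3: carbonyl C bonded to two carbons → ketone.
–OH on an sp³ carbon → alcohol (secondary).
–OH on an sp³ carbon → alcohol (secondary).
–OH on an sp³ carbon → alcohol (secondary).
pendant –COOH: carbonyl C bonded to C and –OH → carboxylic acid.
pendant –COOH: carbonyl C bonded to C and –OH → carboxylic acid.
pendant –CHO: carbonyl C bonded to C and H → aldehyde.
–C(=O)– with carbon on both sides → ketone.
halogen on an sp³ carbon → alkyl halide.
–OH on an sp³ carbon → alcohol.
Aldehyde appears at: CH(CHO) → 1.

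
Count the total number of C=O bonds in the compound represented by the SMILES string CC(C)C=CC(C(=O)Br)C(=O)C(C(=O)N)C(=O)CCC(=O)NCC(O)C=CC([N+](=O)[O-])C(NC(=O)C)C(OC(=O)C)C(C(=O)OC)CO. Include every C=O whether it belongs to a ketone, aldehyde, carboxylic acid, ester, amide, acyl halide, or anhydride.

8

CH(COBr): acyl halide, 1 C=O (running total 1).
CO: ketone, 1 C=O (running total 2).
CH(CONH2): amide, 1 C=O (running total 3).
CO: ketone, 1 C=O (running total 4).
CH2CONHCH2: amide, 1 C=O (running total 5).
CH(NHCOCH3): amide, 1 C=O (running total 6).
CH(OCOCH3): ester, 1 C=O (running total 7).
CH(COOCH3): ester, 1 C=O (running total 8).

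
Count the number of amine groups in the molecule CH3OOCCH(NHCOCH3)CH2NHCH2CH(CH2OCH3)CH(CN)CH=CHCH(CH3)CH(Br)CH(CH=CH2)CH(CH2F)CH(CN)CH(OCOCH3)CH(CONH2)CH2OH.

Reading the structure from left to right:
  CH3OOC: CH3O–C(=O)–: carbonyl C bonded to C and to –OCH3 → ester (not ketone + ether).
  CH(NHCOCH3): pendant –NHC(=O)CH3: N bonded to a carbonyl → amide (not amine).
  CH2NHCH2: C–N–C with sp³ carbons and no adjacent C=O → amine (secondary).
  CH(CH2OCH3): pendant –CH2OCH3: C–O–C linkage → ether.
  CH(CN): pendant –C≡N: nitrile.
  CH=CH: C=C double bond → alkene.
  CH(Br): halogen on an sp³ carbon → alkyl halide.
  CH(CH=CH2): pendant –CH=CH2: C=C double bond → alkene.
  CH(CH2F): pendant –CH2X: halogen on sp³ carbon → alkyl halide.
  CH(CN): pendant –C≡N: nitrile.
  CH(OCOCH3): pendant –OC(=O)CH3: an acyloxy group → ester.
  CH(CONH2): pendant –CONH2: carbonyl C bonded to C and N → amide.
  CH2OH: –OH on an sp³ carbon → alcohol.
Amine appears at: CH2NHCH2 → 1.

1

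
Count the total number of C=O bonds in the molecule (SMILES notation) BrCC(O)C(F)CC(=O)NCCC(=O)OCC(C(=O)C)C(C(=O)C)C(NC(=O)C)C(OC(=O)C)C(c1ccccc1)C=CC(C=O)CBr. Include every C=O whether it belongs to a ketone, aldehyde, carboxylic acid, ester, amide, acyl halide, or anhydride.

7

CH2CONHCH2: amide, 1 C=O (running total 1).
CH2COOCH2: ester, 1 C=O (running total 2).
CH(COCH3): ketone, 1 C=O (running total 3).
CH(COCH3): ketone, 1 C=O (running total 4).
CH(NHCOCH3): amide, 1 C=O (running total 5).
CH(OCOCH3): ester, 1 C=O (running total 6).
CH(CHO): aldehyde, 1 C=O (running total 7).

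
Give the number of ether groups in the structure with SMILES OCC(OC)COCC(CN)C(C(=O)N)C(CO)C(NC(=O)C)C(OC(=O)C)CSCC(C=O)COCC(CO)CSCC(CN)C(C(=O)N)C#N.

HO– on an sp³ carbon → alcohol.
pendant –OCH3: C–O–C with sp³ C, no adjacent C=O → ether.
C–O–C with sp³ carbons on both sides and no adjacent C=O → ether.
pendant –CH2NH2: N on sp³ C, no adjacent C=O → amine.
pendant –CONH2: carbonyl C bonded to C and N → amide.
pendant –CH2OH on an sp³ backbone C → alcohol.
pendant –NHC(=O)CH3: N bonded to a carbonyl → amide (not amine).
pendant –OC(=O)CH3: an acyloxy group → ester.
C–S–C linkage → sulfide (thioether).
pendant –CHO: carbonyl C bonded to C and H → aldehyde.
C–O–C with sp³ carbons on both sides and no adjacent C=O → ether.
pendant –CH2OH on an sp³ backbone C → alcohol.
C–S–C linkage → sulfide (thioether).
pendant –CH2NH2: N on sp³ C, no adjacent C=O → amine.
pendant –CONH2: carbonyl C bonded to C and N → amide.
–C≡N: carbon triple-bonded to nitrogen → nitrile.
Ether appears at: CH(OCH3), CH2OCH2, CH2OCH2 → 3.

3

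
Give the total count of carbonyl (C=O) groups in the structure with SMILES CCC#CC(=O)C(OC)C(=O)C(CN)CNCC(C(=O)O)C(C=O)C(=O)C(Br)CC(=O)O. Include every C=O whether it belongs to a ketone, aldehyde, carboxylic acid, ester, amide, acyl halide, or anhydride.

6

CO: ketone, 1 C=O (running total 1).
CO: ketone, 1 C=O (running total 2).
CH(COOH): carboxylic acid, 1 C=O (running total 3).
CH(CHO): aldehyde, 1 C=O (running total 4).
CO: ketone, 1 C=O (running total 5).
COOH: carboxylic acid, 1 C=O (running total 6).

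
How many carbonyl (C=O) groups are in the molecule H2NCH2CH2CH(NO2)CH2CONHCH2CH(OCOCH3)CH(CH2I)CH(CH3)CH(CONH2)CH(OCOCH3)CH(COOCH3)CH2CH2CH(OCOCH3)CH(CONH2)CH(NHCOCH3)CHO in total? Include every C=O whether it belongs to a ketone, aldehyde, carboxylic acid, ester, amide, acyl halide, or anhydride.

9

CH2CONHCH2: amide, 1 C=O (running total 1).
CH(OCOCH3): ester, 1 C=O (running total 2).
CH(CONH2): amide, 1 C=O (running total 3).
CH(OCOCH3): ester, 1 C=O (running total 4).
CH(COOCH3): ester, 1 C=O (running total 5).
CH(OCOCH3): ester, 1 C=O (running total 6).
CH(CONH2): amide, 1 C=O (running total 7).
CH(NHCOCH3): amide, 1 C=O (running total 8).
CHO: aldehyde, 1 C=O (running total 9).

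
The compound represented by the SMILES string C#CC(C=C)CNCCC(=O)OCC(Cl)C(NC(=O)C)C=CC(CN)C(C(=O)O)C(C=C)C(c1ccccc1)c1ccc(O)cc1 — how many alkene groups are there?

Reading the structure from left to right:
  HC≡C: C≡C triple bond → alkyne.
  CH(CH=CH2): pendant –CH=CH2: C=C double bond → alkene.
  CH2NHCH2: C–N–C with sp³ carbons and no adjacent C=O → amine (secondary).
  CH2COOCH2: –C(=O)–O–C with C on the carbonyl side → ester.
  CH(Cl): halogen on an sp³ carbon → alkyl halide.
  CH(NHCOCH3): pendant –NHC(=O)CH3: N bonded to a carbonyl → amide (not amine).
  CH=CH: C=C double bond → alkene.
  CH(CH2NH2): pendant –CH2NH2: N on sp³ C, no adjacent C=O → amine.
  CH(COOH): pendant –COOH: carbonyl C bonded to C and –OH → carboxylic acid.
  CH(CH=CH2): pendant –CH=CH2: C=C double bond → alkene.
  CH(C6H5): pendant –C6H5: benzene ring → arene.
  C6H4OH: –OH attached directly to an aromatic ring → phenol (not alcohol); the ring itself is an arene.
Alkene appears at: CH(CH=CH2), CH=CH, CH(CH=CH2) → 3.

3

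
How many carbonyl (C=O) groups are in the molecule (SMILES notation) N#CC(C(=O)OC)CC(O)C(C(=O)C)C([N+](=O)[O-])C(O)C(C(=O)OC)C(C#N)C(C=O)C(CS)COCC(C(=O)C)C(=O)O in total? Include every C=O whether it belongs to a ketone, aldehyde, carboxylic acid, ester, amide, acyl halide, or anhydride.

6

CH(COOCH3): ester, 1 C=O (running total 1).
CH(COCH3): ketone, 1 C=O (running total 2).
CH(COOCH3): ester, 1 C=O (running total 3).
CH(CHO): aldehyde, 1 C=O (running total 4).
CH(COCH3): ketone, 1 C=O (running total 5).
COOH: carboxylic acid, 1 C=O (running total 6).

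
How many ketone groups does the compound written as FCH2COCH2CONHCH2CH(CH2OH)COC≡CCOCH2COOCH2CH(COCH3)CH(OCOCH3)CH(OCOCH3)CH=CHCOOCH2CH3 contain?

4

halogen on an sp³ carbon → alkyl halide.
–C(=O)– with carbon on both sides → ketone.
–C(=O)–N– linkage → amide (the N is not an amine).
pendant –CH2OH on an sp³ backbone C → alcohol.
–C(=O)– with carbon on both sides → ketone.
C≡C triple bond → alkyne.
–C(=O)– with carbon on both sides → ketone.
–C(=O)–O–C with C on the carbonyl side → ester.
pendant –COCH3: carbonyl C bonded to two carbons → ketone.
pendant –OC(=O)CH3: an acyloxy group → ester.
pendant –OC(=O)CH3: an acyloxy group → ester.
C=C double bond → alkene.
–C(=O)OCH2CH3: carbonyl C bonded to C and to –OEt → ester.
Ketone appears at: CO, CO, CO, CH(COCH3) → 4.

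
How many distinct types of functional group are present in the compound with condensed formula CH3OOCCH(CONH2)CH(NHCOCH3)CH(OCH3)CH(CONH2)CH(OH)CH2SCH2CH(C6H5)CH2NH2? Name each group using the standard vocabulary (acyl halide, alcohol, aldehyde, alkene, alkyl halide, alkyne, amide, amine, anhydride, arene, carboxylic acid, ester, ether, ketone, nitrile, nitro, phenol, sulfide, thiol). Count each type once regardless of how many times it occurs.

7

CH3O–C(=O)–: carbonyl C bonded to C and to –OCH3 → ester (not ketone + ether).
pendant –CONH2: carbonyl C bonded to C and N → amide.
pendant –NHC(=O)CH3: N bonded to a carbonyl → amide (not amine).
pendant –OCH3: C–O–C with sp³ C, no adjacent C=O → ether.
pendant –CONH2: carbonyl C bonded to C and N → amide.
–OH on an sp³ carbon → alcohol (secondary).
C–S–C linkage → sulfide (thioether).
pendant –C6H5: benzene ring → arene.
–NH2 on an sp³ carbon with no adjacent C=O → amine.
Distinct types present: alcohol, amide, amine, arene, ester, ether, sulfide.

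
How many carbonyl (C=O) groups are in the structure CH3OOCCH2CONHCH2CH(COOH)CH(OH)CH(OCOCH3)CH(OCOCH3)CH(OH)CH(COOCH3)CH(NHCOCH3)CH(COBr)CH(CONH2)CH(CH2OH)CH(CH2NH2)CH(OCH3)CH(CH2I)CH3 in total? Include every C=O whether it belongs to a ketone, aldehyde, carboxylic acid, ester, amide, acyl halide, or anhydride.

CH3OOC: ester, 1 C=O (running total 1).
CH2CONHCH2: amide, 1 C=O (running total 2).
CH(COOH): carboxylic acid, 1 C=O (running total 3).
CH(OCOCH3): ester, 1 C=O (running total 4).
CH(OCOCH3): ester, 1 C=O (running total 5).
CH(COOCH3): ester, 1 C=O (running total 6).
CH(NHCOCH3): amide, 1 C=O (running total 7).
CH(COBr): acyl halide, 1 C=O (running total 8).
CH(CONH2): amide, 1 C=O (running total 9).

9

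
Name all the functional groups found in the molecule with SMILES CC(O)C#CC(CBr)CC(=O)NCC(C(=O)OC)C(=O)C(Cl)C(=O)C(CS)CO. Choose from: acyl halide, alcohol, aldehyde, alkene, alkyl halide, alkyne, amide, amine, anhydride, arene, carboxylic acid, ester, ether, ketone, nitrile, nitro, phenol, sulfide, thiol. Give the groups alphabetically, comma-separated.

Taking each segment in turn:
  CH(OH): –OH on an sp³ carbon → alcohol (secondary).
  C≡C: C≡C triple bond → alkyne.
  CH(CH2Br): pendant –CH2X: halogen on sp³ carbon → alkyl halide.
  CH2CONHCH2: –C(=O)–N– linkage → amide (the N is not an amine).
  CH(COOCH3): pendant –COOCH3: carbonyl C bonded to C and –OCH3 → ester.
  CO: –C(=O)– with carbon on both sides → ketone.
  CH(Cl): halogen on an sp³ carbon → alkyl halide.
  CO: –C(=O)– with carbon on both sides → ketone.
  CH(CH2SH): pendant –CH2SH → thiol.
  CH2OH: –OH on an sp³ carbon → alcohol.

alcohol, alkyl halide, alkyne, amide, ester, ketone, thiol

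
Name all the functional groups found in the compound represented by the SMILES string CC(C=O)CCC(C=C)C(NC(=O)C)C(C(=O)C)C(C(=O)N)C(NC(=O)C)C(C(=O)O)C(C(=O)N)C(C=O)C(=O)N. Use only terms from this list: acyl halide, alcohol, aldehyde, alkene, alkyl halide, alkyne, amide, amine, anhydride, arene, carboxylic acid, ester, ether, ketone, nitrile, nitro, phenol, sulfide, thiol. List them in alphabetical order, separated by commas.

aldehyde, alkene, amide, carboxylic acid, ketone

Working along the chain:
  CH(CHO): pendant –CHO: carbonyl C bonded to C and H → aldehyde.
  CH(CH=CH2): pendant –CH=CH2: C=C double bond → alkene.
  CH(NHCOCH3): pendant –NHC(=O)CH3: N bonded to a carbonyl → amide (not amine).
  CH(COCH3): pendant –COCH3: carbonyl C bonded to two carbons → ketone.
  CH(CONH2): pendant –CONH2: carbonyl C bonded to C and N → amide.
  CH(NHCOCH3): pendant –NHC(=O)CH3: N bonded to a carbonyl → amide (not amine).
  CH(COOH): pendant –COOH: carbonyl C bonded to C and –OH → carboxylic acid.
  CH(CONH2): pendant –CONH2: carbonyl C bonded to C and N → amide.
  CH(CHO): pendant –CHO: carbonyl C bonded to C and H → aldehyde.
  CONH2: –C(=O)NH2: carbonyl C bonded to C and to N → amide (the N is not a separate amine).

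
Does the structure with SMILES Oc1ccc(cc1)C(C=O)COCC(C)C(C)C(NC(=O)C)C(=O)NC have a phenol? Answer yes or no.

Working along the chain:
  HOC6H4: –OH attached directly to an aromatic ring → phenol (not alcohol); the ring itself is an arene.
  CH(CHO): pendant –CHO: carbonyl C bonded to C and H → aldehyde.
  CH2OCH2: C–O–C with sp³ carbons on both sides and no adjacent C=O → ether.
  CH(NHCOCH3): pendant –NHC(=O)CH3: N bonded to a carbonyl → amide (not amine).
  CONHCH3: –C(=O)NHCH3: carbonyl C bonded to C and to N → amide (the N is not an amine).
The HOC6H4 segment supplies the phenol: –OH attached directly to an aromatic ring → phenol (not alcohol); the ring itself is an arene.

yes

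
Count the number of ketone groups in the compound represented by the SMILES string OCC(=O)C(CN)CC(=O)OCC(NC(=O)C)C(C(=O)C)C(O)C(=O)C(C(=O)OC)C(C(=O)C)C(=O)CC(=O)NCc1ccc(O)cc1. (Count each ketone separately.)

HO– on an sp³ carbon → alcohol.
–C(=O)– with carbon on both sides → ketone.
pendant –CH2NH2: N on sp³ C, no adjacent C=O → amine.
–C(=O)–O–C with C on the carbonyl side → ester.
pendant –NHC(=O)CH3: N bonded to a carbonyl → amide (not amine).
pendant –COCH3: carbonyl C bonded to two carbons → ketone.
–OH on an sp³ carbon → alcohol (secondary).
–C(=O)– with carbon on both sides → ketone.
pendant –COOCH3: carbonyl C bonded to C and –OCH3 → ester.
pendant –COCH3: carbonyl C bonded to two carbons → ketone.
–C(=O)– with carbon on both sides → ketone.
–C(=O)–N– linkage → amide (the N is not an amine).
–OH attached directly to an aromatic ring → phenol (not alcohol); the ring itself is an arene.
Ketone appears at: CO, CH(COCH3), CO, CH(COCH3), CO → 5.

5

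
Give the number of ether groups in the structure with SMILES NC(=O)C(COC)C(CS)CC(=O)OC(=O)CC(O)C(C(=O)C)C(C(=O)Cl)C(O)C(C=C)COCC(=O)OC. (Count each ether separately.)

2

–C(=O)NH2: carbonyl C bonded to C and to N → amide (the N is not a separate amine).
pendant –CH2OCH3: C–O–C linkage → ether.
pendant –CH2SH → thiol.
two acyl groups sharing one oxygen, –C(=O)–O–C(=O)– → anhydride.
–OH on an sp³ carbon → alcohol (secondary).
pendant –COCH3: carbonyl C bonded to two carbons → ketone.
pendant –C(=O)X: carbonyl C bonded to C and halogen → acyl halide.
–OH on an sp³ carbon → alcohol (secondary).
pendant –CH=CH2: C=C double bond → alkene.
C–O–C with sp³ carbons on both sides and no adjacent C=O → ether.
–C(=O)OCH3: carbonyl C bonded to C and to –OCH3 → ester (not ketone + ether).
Ether appears at: CH(CH2OCH3), CH2OCH2 → 2.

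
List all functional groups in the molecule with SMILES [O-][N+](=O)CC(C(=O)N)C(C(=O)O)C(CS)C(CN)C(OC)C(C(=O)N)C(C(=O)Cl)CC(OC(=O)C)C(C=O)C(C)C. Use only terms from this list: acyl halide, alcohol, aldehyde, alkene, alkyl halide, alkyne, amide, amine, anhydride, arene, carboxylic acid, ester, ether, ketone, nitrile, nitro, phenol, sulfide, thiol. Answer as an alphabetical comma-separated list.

–NO2 on carbon → nitro group.
pendant –CONH2: carbonyl C bonded to C and N → amide.
pendant –COOH: carbonyl C bonded to C and –OH → carboxylic acid.
pendant –CH2SH → thiol.
pendant –CH2NH2: N on sp³ C, no adjacent C=O → amine.
pendant –OCH3: C–O–C with sp³ C, no adjacent C=O → ether.
pendant –CONH2: carbonyl C bonded to C and N → amide.
pendant –C(=O)X: carbonyl C bonded to C and halogen → acyl halide.
pendant –OC(=O)CH3: an acyloxy group → ester.
pendant –CHO: carbonyl C bonded to C and H → aldehyde.

acyl halide, aldehyde, amide, amine, carboxylic acid, ester, ether, nitro, thiol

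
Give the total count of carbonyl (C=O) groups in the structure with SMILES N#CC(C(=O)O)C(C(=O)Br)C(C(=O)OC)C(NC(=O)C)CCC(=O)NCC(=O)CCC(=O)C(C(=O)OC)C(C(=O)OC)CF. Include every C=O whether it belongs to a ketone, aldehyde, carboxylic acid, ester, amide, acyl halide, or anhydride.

CH(COOH): carboxylic acid, 1 C=O (running total 1).
CH(COBr): acyl halide, 1 C=O (running total 2).
CH(COOCH3): ester, 1 C=O (running total 3).
CH(NHCOCH3): amide, 1 C=O (running total 4).
CH2CONHCH2: amide, 1 C=O (running total 5).
CO: ketone, 1 C=O (running total 6).
CO: ketone, 1 C=O (running total 7).
CH(COOCH3): ester, 1 C=O (running total 8).
CH(COOCH3): ester, 1 C=O (running total 9).

9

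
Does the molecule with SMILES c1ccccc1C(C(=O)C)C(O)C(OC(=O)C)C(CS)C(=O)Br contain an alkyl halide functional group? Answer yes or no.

Reading the structure from left to right:
  C6H5: C6H5– phenyl ring → arene.
  CH(COCH3): pendant –COCH3: carbonyl C bonded to two carbons → ketone.
  CH(OH): –OH on an sp³ carbon → alcohol (secondary).
  CH(OCOCH3): pendant –OC(=O)CH3: an acyloxy group → ester.
  CH(CH2SH): pendant –CH2SH → thiol.
  COBr: –C(=O)Br: carbonyl C bonded to C and to a halogen → acyl halide (not alkyl halide).
In COBr, the halogen is on a carbonyl carbon, which makes it an acyl halide, not an alkyl halide.
The groups actually present are: acyl halide, alcohol, arene, ester, ketone, thiol.

no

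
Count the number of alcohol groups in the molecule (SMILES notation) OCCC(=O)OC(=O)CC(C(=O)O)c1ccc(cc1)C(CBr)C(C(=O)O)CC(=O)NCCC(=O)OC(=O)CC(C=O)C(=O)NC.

1

HO– on an sp³ carbon → alcohol.
two acyl groups sharing one oxygen, –C(=O)–O–C(=O)– → anhydride.
pendant –COOH: carbonyl C bonded to C and –OH → carboxylic acid.
para-disubstituted benzene ring → arene.
pendant –CH2X: halogen on sp³ carbon → alkyl halide.
pendant –COOH: carbonyl C bonded to C and –OH → carboxylic acid.
–C(=O)–N– linkage → amide (the N is not an amine).
two acyl groups sharing one oxygen, –C(=O)–O–C(=O)– → anhydride.
pendant –CHO: carbonyl C bonded to C and H → aldehyde.
–C(=O)NHCH3: carbonyl C bonded to C and to N → amide (the N is not an amine).
Alcohol appears at: HOCH2 → 1.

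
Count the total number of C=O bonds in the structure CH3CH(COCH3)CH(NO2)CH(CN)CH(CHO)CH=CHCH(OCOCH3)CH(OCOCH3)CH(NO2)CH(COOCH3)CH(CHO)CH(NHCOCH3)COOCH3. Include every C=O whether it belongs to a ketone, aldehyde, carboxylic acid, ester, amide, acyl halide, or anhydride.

CH(COCH3): ketone, 1 C=O (running total 1).
CH(CHO): aldehyde, 1 C=O (running total 2).
CH(OCOCH3): ester, 1 C=O (running total 3).
CH(OCOCH3): ester, 1 C=O (running total 4).
CH(COOCH3): ester, 1 C=O (running total 5).
CH(CHO): aldehyde, 1 C=O (running total 6).
CH(NHCOCH3): amide, 1 C=O (running total 7).
COOCH3: ester, 1 C=O (running total 8).

8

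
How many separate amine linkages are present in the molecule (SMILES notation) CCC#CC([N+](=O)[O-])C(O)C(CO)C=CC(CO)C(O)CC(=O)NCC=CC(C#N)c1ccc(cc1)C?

Reading the structure from left to right:
  C≡C: C≡C triple bond → alkyne.
  CH(NO2): –NO2 on an sp³ carbon → nitro (the N=O is not a carbonyl).
  CH(OH): –OH on an sp³ carbon → alcohol (secondary).
  CH(CH2OH): pendant –CH2OH on an sp³ backbone C → alcohol.
  CH=CH: C=C double bond → alkene.
  CH(CH2OH): pendant –CH2OH on an sp³ backbone C → alcohol.
  CH(OH): –OH on an sp³ carbon → alcohol (secondary).
  CH2CONHCH2: –C(=O)–N– linkage → amide (the N is not an amine).
  CH=CH: C=C double bond → alkene.
  CH(CN): pendant –C≡N: nitrile.
  C6H4: para-disubstituted benzene ring → arene.
No segment is a amine: CH(NO2) is nitro, not amine; CH2CONHCH2 is amide, not amine; CH(CN) is nitrile, not amine. → 0.

0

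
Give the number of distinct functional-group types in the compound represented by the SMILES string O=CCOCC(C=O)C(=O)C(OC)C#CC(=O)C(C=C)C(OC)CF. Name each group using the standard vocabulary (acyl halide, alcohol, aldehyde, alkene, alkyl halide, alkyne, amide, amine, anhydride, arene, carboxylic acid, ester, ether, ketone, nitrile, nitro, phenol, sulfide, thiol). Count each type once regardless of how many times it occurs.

6

Taking each segment in turn:
  OHC: terminal –CHO: carbonyl C bonded to H and C → aldehyde.
  CH2OCH2: C–O–C with sp³ carbons on both sides and no adjacent C=O → ether.
  CH(CHO): pendant –CHO: carbonyl C bonded to C and H → aldehyde.
  CO: –C(=O)– with carbon on both sides → ketone.
  CH(OCH3): pendant –OCH3: C–O–C with sp³ C, no adjacent C=O → ether.
  C≡C: C≡C triple bond → alkyne.
  CO: –C(=O)– with carbon on both sides → ketone.
  CH(CH=CH2): pendant –CH=CH2: C=C double bond → alkene.
  CH(OCH3): pendant –OCH3: C–O–C with sp³ C, no adjacent C=O → ether.
  CH2F: halogen on an sp³ carbon → alkyl halide.
Distinct types present: aldehyde, alkene, alkyl halide, alkyne, ether, ketone.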